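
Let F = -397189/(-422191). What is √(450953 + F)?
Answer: 6*√2232788711673597/422191 ≈ 671.53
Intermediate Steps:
F = 397189/422191 (F = -397189*(-1/422191) = 397189/422191 ≈ 0.94078)
√(450953 + F) = √(450953 + 397189/422191) = √(190388695212/422191) = 6*√2232788711673597/422191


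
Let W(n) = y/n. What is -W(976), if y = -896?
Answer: 56/61 ≈ 0.91803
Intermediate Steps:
W(n) = -896/n
-W(976) = -(-896)/976 = -1*(-56/61) = 56/61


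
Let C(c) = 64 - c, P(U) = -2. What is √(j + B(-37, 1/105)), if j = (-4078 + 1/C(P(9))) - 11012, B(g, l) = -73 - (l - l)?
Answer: I*√66049962/66 ≈ 123.14*I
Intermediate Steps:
B(g, l) = -73 (B(g, l) = -73 - 1*0 = -73 + 0 = -73)
j = -995939/66 (j = (-4078 + 1/(64 - 1*(-2))) - 11012 = (-4078 + 1/(64 + 2)) - 11012 = (-4078 + 1/66) - 11012 = -269147/66 - 11012 = -995939/66 ≈ -15090.)
√(j + B(-37, 1/105)) = √(-995939/66 - 73) = √(-1000757/66) = I*√66049962/66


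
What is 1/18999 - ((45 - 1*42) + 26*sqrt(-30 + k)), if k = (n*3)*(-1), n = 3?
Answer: -56996/18999 - 26*I*sqrt(39) ≈ -2.9999 - 162.37*I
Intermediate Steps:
k = -9 (k = (3*3)*(-1) = 9*(-1) = -9)
1/18999 - ((45 - 1*42) + 26*sqrt(-30 + k)) = 1/18999 - ((45 - 1*42) + 26*sqrt(-30 - 9)) = 1/18999 - ((45 - 42) + 26*sqrt(-39)) = 1/18999 - (3 + 26*(I*sqrt(39))) = 1/18999 - (3 + 26*I*sqrt(39)) = 1/18999 + (-3 - 26*I*sqrt(39)) = -56996/18999 - 26*I*sqrt(39)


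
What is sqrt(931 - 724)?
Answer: 3*sqrt(23) ≈ 14.387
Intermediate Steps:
sqrt(931 - 724) = sqrt(207) = 3*sqrt(23)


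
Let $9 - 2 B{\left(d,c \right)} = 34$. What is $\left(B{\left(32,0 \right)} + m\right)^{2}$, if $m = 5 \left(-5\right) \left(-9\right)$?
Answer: $\frac{180625}{4} \approx 45156.0$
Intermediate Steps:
$B{\left(d,c \right)} = - \frac{25}{2}$ ($B{\left(d,c \right)} = \frac{9}{2} - 17 = - \frac{25}{2}$)
$m = 225$ ($m = \left(-25\right) \left(-9\right) = 225$)
$\left(B{\left(32,0 \right)} + m\right)^{2} = \left(- \frac{25}{2} + 225\right)^{2} = \left(\frac{425}{2}\right)^{2} = \frac{180625}{4}$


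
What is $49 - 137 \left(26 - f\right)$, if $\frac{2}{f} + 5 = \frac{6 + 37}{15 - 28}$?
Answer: $- \frac{191483}{54} \approx -3546.0$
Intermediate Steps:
$f = - \frac{13}{54}$ ($f = \frac{2}{-5 + \frac{6 + 37}{15 - 28}} = \frac{2}{-5 + \frac{43}{-13}} = \frac{2}{-5 + 43 \left(- \frac{1}{13}\right)} = \frac{2}{-5 - \frac{43}{13}} = \frac{2}{- \frac{108}{13}} = 2 \left(- \frac{13}{108}\right) = - \frac{13}{54} \approx -0.24074$)
$49 - 137 \left(26 - f\right) = 49 - 137 \left(26 - - \frac{13}{54}\right) = 49 - 137 \left(26 + \frac{13}{54}\right) = 49 - \frac{194129}{54} = - \frac{191483}{54}$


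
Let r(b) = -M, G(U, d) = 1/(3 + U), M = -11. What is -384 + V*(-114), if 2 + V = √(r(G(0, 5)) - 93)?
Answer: -156 - 114*I*√82 ≈ -156.0 - 1032.3*I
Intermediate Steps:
r(b) = 11 (r(b) = -1*(-11) = 11)
V = -2 + I*√82 (V = -2 + √(11 - 93) = -2 + √(-82) = -2 + I*√82 ≈ -2.0 + 9.0554*I)
-384 + V*(-114) = -384 + (-2 + I*√82)*(-114) = -384 + (228 - 114*I*√82) = -156 - 114*I*√82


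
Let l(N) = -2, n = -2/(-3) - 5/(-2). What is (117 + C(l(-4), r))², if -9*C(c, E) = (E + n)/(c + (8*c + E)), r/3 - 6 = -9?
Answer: 29087643601/2125764 ≈ 13683.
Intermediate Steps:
n = 19/6 (n = -2*(-⅓) - 5*(-½) = ⅔ + 5/2 = 19/6 ≈ 3.1667)
r = -9 (r = 18 + 3*(-9) = 18 - 27 = -9)
C(c, E) = -(19/6 + E)/(9*(E + 9*c)) (C(c, E) = -(E + 19/6)/(9*(c + (8*c + E))) = -(19/6 + E)/(9*(c + (E + 8*c))) = -(19/6 + E)/(9*(E + 9*c)))
(117 + C(l(-4), r))² = (117 + (-19 - 6*(-9))/(54*(-9 + 9*(-2))))² = (117 + (-19 + 54)/(54*(-9 - 18)))² = (117 + (1/54)*35/(-27))² = (117 + (1/54)*(-1/27)*35)² = (117 - 35/1458)² = (170551/1458)² = 29087643601/2125764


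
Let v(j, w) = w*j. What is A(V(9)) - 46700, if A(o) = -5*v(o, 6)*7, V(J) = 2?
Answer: -47120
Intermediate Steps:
v(j, w) = j*w
A(o) = -210*o (A(o) = -5*o*6*7 = -30*o*7 = -210*o)
A(V(9)) - 46700 = -210*2 - 46700 = -420 - 46700 = -47120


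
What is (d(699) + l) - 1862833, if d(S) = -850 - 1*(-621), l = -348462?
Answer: -2211524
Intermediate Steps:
d(S) = -229 (d(S) = -850 + 621 = -229)
(d(699) + l) - 1862833 = (-229 - 348462) - 1862833 = -348691 - 1862833 = -2211524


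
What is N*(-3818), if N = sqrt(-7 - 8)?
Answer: -3818*I*sqrt(15) ≈ -14787.0*I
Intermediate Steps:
N = I*sqrt(15) (N = sqrt(-15) = I*sqrt(15) ≈ 3.873*I)
N*(-3818) = (I*sqrt(15))*(-3818) = -3818*I*sqrt(15)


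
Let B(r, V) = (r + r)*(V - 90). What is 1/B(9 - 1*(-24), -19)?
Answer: -1/7194 ≈ -0.00013900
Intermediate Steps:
B(r, V) = 2*r*(-90 + V) (B(r, V) = (2*r)*(-90 + V) = 2*r*(-90 + V))
1/B(9 - 1*(-24), -19) = 1/(2*(9 - 1*(-24))*(-90 - 19)) = 1/(2*(9 + 24)*(-109)) = 1/(2*33*(-109)) = 1/(-7194) = -1/7194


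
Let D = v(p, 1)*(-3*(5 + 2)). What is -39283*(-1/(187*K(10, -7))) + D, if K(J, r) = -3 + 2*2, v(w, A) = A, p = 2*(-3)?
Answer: 35356/187 ≈ 189.07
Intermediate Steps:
p = -6
K(J, r) = 1 (K(J, r) = -3 + 4 = 1)
D = -21 (D = 1*(-3*(5 + 2)) = 1*(-3*7) = 1*(-21) = -21)
-39283*(-1/(187*K(10, -7))) + D = -39283/((-187*1)) - 21 = -39283/(-187) - 21 = -39283*(-1/187) - 21 = 39283/187 - 21 = 35356/187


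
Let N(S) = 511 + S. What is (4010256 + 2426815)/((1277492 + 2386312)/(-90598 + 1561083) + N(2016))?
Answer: 9465616349435/3719579399 ≈ 2544.8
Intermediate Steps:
(4010256 + 2426815)/((1277492 + 2386312)/(-90598 + 1561083) + N(2016)) = (4010256 + 2426815)/((1277492 + 2386312)/(-90598 + 1561083) + (511 + 2016)) = 6437071/(3663804/1470485 + 2527) = 6437071/(3719579399/1470485) = 6437071*(1470485/3719579399) = 9465616349435/3719579399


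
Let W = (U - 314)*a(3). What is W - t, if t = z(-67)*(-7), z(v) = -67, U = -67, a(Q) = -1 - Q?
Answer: 1055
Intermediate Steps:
W = 1524 (W = (-67 - 314)*(-1 - 1*3) = -381*(-1 - 3) = -381*(-4) = 1524)
t = 469 (t = -67*(-7) = 469)
W - t = 1524 - 1*469 = 1524 - 469 = 1055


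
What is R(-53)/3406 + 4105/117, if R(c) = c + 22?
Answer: 1075231/30654 ≈ 35.076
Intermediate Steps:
R(c) = 22 + c
R(-53)/3406 + 4105/117 = (22 - 53)/3406 + 4105/117 = -31*1/3406 + 4105*(1/117) = -31/3406 + 4105/117 = 1075231/30654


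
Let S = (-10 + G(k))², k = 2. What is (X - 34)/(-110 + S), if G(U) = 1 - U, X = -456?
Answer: -490/11 ≈ -44.545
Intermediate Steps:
S = 121 (S = (-10 + (1 - 1*2))² = (-10 + (1 - 2))² = (-10 - 1)² = (-11)² = 121)
(X - 34)/(-110 + S) = (-456 - 34)/(-110 + 121) = -490/11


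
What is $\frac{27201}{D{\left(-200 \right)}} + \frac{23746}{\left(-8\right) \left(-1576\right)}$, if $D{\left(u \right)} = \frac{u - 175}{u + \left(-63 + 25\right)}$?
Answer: $\frac{13605175709}{788000} \approx 17265.0$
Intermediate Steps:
$D{\left(u \right)} = \frac{-175 + u}{-38 + u}$ ($D{\left(u \right)} = \frac{-175 + u}{u - 38} = \frac{-175 + u}{-38 + u}$)
$\frac{27201}{D{\left(-200 \right)}} + \frac{23746}{\left(-8\right) \left(-1576\right)} = \frac{27201}{\frac{1}{-38 - 200} \left(-175 - 200\right)} + \frac{23746}{\left(-8\right) \left(-1576\right)} = \frac{27201}{\frac{1}{-238} \left(-375\right)} + \frac{23746}{12608} = \frac{27201}{\left(- \frac{1}{238}\right) \left(-375\right)} + 23746 \cdot \frac{1}{12608} = \frac{27201}{\frac{375}{238}} + \frac{11873}{6304} = 27201 \cdot \frac{238}{375} + \frac{11873}{6304} = \frac{2157946}{125} + \frac{11873}{6304} = \frac{13605175709}{788000}$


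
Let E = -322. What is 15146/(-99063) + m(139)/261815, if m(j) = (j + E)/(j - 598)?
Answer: -67411978403/440915048865 ≈ -0.15289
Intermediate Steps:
m(j) = (-322 + j)/(-598 + j) (m(j) = (j - 322)/(j - 598) = (-322 + j)/(-598 + j))
15146/(-99063) + m(139)/261815 = 15146/(-99063) + ((-322 + 139)/(-598 + 139))/261815 = 15146*(-1/99063) + (-183/(-459))*(1/261815) = -15146/99063 - 1/459*(-183)*(1/261815) = -15146/99063 + (61/153)*(1/261815) = -15146/99063 + 61/40057695 = -67411978403/440915048865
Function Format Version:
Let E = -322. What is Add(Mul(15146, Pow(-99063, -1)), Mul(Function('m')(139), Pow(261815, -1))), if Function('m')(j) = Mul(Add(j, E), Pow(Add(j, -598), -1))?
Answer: Rational(-67411978403, 440915048865) ≈ -0.15289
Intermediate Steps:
Function('m')(j) = Mul(Pow(Add(-598, j), -1), Add(-322, j)) (Function('m')(j) = Mul(Add(j, -322), Pow(Add(j, -598), -1)) = Mul(Add(-322, j), Pow(Add(-598, j), -1)) = Mul(Pow(Add(-598, j), -1), Add(-322, j)))
Add(Mul(15146, Pow(-99063, -1)), Mul(Function('m')(139), Pow(261815, -1))) = Add(Mul(15146, Pow(-99063, -1)), Mul(Mul(Pow(Add(-598, 139), -1), Add(-322, 139)), Pow(261815, -1))) = Add(Mul(15146, Rational(-1, 99063)), Mul(Mul(Pow(-459, -1), -183), Rational(1, 261815))) = Add(Rational(-15146, 99063), Mul(Mul(Rational(-1, 459), -183), Rational(1, 261815))) = Add(Rational(-15146, 99063), Mul(Rational(61, 153), Rational(1, 261815))) = Add(Rational(-15146, 99063), Rational(61, 40057695)) = Rational(-67411978403, 440915048865)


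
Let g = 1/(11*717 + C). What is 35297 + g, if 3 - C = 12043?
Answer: 146588440/4153 ≈ 35297.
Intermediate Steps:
C = -12040 (C = 3 - 1*12043 = 3 - 12043 = -12040)
g = -1/4153 (g = 1/(11*717 - 12040) = 1/(7887 - 12040) = 1/(-4153) = -1/4153 ≈ -0.00024079)
35297 + g = 35297 - 1/4153 = 146588440/4153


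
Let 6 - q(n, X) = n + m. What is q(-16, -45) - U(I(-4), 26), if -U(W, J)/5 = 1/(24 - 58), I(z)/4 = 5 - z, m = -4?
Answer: 879/34 ≈ 25.853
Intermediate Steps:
I(z) = 20 - 4*z (I(z) = 4*(5 - z) = 20 - 4*z)
q(n, X) = 10 - n (q(n, X) = 6 - (n - 4) = 6 - (-4 + n) = 6 + (4 - n) = 10 - n)
U(W, J) = 5/34 (U(W, J) = -5/(24 - 58) = -5/(-34) = -5*(-1/34) = 5/34)
q(-16, -45) - U(I(-4), 26) = (10 - 1*(-16)) - 1*5/34 = (10 + 16) - 5/34 = 26 - 5/34 = 879/34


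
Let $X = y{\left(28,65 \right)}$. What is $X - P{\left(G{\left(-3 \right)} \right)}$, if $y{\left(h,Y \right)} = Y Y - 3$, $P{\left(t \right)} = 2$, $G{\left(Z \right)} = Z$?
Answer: $4220$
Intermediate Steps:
$y{\left(h,Y \right)} = -3 + Y^{2}$ ($y{\left(h,Y \right)} = Y^{2} - 3 = -3 + Y^{2}$)
$X = 4222$ ($X = -3 + 65^{2} = -3 + 4225 = 4222$)
$X - P{\left(G{\left(-3 \right)} \right)} = 4222 - 2 = 4220$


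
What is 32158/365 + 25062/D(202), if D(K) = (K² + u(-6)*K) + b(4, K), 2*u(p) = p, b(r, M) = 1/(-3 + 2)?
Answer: 433934252/4890635 ≈ 88.728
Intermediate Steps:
b(r, M) = -1 (b(r, M) = 1/(-1) = -1)
u(p) = p/2
D(K) = -1 + K² - 3*K (D(K) = (K² + ((½)*(-6))*K) - 1 = (K² - 3*K) - 1 = -1 + K² - 3*K)
32158/365 + 25062/D(202) = 32158/365 + 25062/(-1 + 202² - 3*202) = 32158*(1/365) + 25062/(-1 + 40804 - 606) = 32158/365 + 25062/40197 = 32158/365 + 25062*(1/40197) = 32158/365 + 8354/13399 = 433934252/4890635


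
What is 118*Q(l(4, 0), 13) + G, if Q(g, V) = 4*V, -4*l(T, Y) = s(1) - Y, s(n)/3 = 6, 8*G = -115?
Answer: 48973/8 ≈ 6121.6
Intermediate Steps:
G = -115/8 (G = (1/8)*(-115) = -115/8 ≈ -14.375)
s(n) = 18 (s(n) = 3*6 = 18)
l(T, Y) = -9/2 + Y/4 (l(T, Y) = -(18 - Y)/4 = -9/2 + Y/4)
118*Q(l(4, 0), 13) + G = 118*(4*13) - 115/8 = 118*52 - 115/8 = 6136 - 115/8 = 48973/8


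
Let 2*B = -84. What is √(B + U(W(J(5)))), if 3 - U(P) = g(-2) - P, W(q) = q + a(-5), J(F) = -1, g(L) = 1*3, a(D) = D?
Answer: 4*I*√3 ≈ 6.9282*I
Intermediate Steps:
B = -42 (B = (½)*(-84) = -42)
g(L) = 3
W(q) = -5 + q (W(q) = q - 5 = -5 + q)
U(P) = P (U(P) = 3 - (3 - P) = 3 + (-3 + P) = P)
√(B + U(W(J(5)))) = √(-42 + (-5 - 1)) = √(-42 - 6) = √(-48) = 4*I*√3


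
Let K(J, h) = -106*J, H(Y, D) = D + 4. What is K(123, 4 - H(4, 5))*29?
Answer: -378102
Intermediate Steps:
H(Y, D) = 4 + D
K(123, 4 - H(4, 5))*29 = -106*123*29 = -13038*29 = -378102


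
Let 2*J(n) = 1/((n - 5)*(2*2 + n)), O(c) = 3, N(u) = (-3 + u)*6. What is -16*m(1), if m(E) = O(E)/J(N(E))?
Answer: -13056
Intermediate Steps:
N(u) = -18 + 6*u
J(n) = 1/(2*(-5 + n)*(4 + n)) (J(n) = (1/((n - 5)*(2*2 + n)))/2 = (1/((-5 + n)*(4 + n)))/2 = 1/(2*(-5 + n)*(4 + n)))
m(E) = -12 - 36*E + 6*(-18 + 6*E)² (m(E) = 3/((1/(2*(-20 + (-18 + 6*E)² - (-18 + 6*E))))) = 3/((1/(2*(-20 + (-18 + 6*E)² + (18 - 6*E))))) = 3/((1/(2*(-2 + (-18 + 6*E)² - 6*E)))) = 3*(-4 - 12*E + 2*(-18 + 6*E)²) = -12 - 36*E + 6*(-18 + 6*E)²)
-16*m(1) = -16*(1932 - 1332*1 + 216*1²) = -16*(1932 - 1332 + 216*1) = -16*(1932 - 1332 + 216) = -16*816 = -13056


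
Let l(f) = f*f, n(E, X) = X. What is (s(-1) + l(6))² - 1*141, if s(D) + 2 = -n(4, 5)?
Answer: 700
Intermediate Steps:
l(f) = f²
s(D) = -7 (s(D) = -2 - 1*5 = -2 - 5 = -7)
(s(-1) + l(6))² - 1*141 = (-7 + 6²)² - 1*141 = (-7 + 36)² - 141 = 29² - 141 = 841 - 141 = 700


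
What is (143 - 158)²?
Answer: 225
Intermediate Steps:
(143 - 158)² = (-15)² = 225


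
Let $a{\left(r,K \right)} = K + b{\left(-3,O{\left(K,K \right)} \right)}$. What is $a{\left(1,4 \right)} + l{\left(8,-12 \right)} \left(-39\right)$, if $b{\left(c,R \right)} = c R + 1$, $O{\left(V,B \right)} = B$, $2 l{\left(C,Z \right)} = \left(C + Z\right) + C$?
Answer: $-85$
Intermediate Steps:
$l{\left(C,Z \right)} = C + \frac{Z}{2}$ ($l{\left(C,Z \right)} = \frac{\left(C + Z\right) + C}{2} = \frac{Z + 2 C}{2} = C + \frac{Z}{2}$)
$b{\left(c,R \right)} = 1 + R c$ ($b{\left(c,R \right)} = R c + 1 = 1 + R c$)
$a{\left(r,K \right)} = 1 - 2 K$ ($a{\left(r,K \right)} = K + \left(1 + K \left(-3\right)\right) = K - \left(-1 + 3 K\right) = 1 - 2 K$)
$a{\left(1,4 \right)} + l{\left(8,-12 \right)} \left(-39\right) = \left(1 - 8\right) + \left(8 + \frac{1}{2} \left(-12\right)\right) \left(-39\right) = \left(1 - 8\right) + \left(8 - 6\right) \left(-39\right) = -7 + 2 \left(-39\right) = -7 - 78 = -85$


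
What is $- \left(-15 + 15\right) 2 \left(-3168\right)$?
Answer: $0$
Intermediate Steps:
$- \left(-15 + 15\right) 2 \left(-3168\right) = - 0 \cdot 2 \left(-3168\right) = \left(-1\right) 0 \left(-3168\right) = 0 \left(-3168\right) = 0$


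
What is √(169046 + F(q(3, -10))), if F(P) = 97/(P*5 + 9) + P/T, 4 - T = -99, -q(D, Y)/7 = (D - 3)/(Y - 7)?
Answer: √1521511/3 ≈ 411.17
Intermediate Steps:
q(D, Y) = -7*(-3 + D)/(-7 + Y) (q(D, Y) = -7*(D - 3)/(Y - 7) = -7*(-3 + D)/(-7 + Y))
T = 103 (T = 4 - 1*(-99) = 4 + 99 = 103)
F(P) = 97/(9 + 5*P) + P/103 (F(P) = 97/(P*5 + 9) + P/103 = 97/(5*P + 9) + P*(1/103) = 97/(9 + 5*P) + P/103)
√(169046 + F(q(3, -10))) = √(169046 + (9991 + 5*(7*(3 - 1*3)/(-7 - 10))² + 9*(7*(3 - 1*3)/(-7 - 10)))/(103*(9 + 5*(7*(3 - 1*3)/(-7 - 10))))) = √(169046 + (9991 + 5*(7*(3 - 3)/(-17))² + 9*(7*(3 - 3)/(-17)))/(103*(9 + 5*(7*(3 - 3)/(-17))))) = √(169046 + (9991 + 5*(7*(-1/17)*0)² + 9*(7*(-1/17)*0))/(103*(9 + 5*(7*(-1/17)*0)))) = √(169046 + (9991 + 5*0² + 9*0)/(103*(9 + 5*0))) = √(169046 + (9991 + 5*0 + 0)/(103*(9 + 0))) = √(169046 + (1/103)*(9991 + 0 + 0)/9) = √(169046 + (1/103)*(⅑)*9991) = √(169046 + 97/9) = √(1521511/9) = √1521511/3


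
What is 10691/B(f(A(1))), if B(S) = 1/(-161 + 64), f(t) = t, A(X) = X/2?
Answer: -1037027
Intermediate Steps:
A(X) = X/2 (A(X) = X*(½) = X/2)
B(S) = -1/97 (B(S) = 1/(-97) = -1/97)
10691/B(f(A(1))) = 10691/(-1/97) = 10691*(-97) = -1037027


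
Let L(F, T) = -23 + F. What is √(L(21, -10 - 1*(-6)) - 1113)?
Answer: I*√1115 ≈ 33.392*I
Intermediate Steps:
√(L(21, -10 - 1*(-6)) - 1113) = √((-23 + 21) - 1113) = √(-2 - 1113) = √(-1115) = I*√1115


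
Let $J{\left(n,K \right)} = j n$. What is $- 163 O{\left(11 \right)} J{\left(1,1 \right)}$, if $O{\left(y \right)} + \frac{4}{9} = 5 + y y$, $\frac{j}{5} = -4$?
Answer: $\frac{3683800}{9} \approx 4.0931 \cdot 10^{5}$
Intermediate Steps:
$j = -20$ ($j = 5 \left(-4\right) = -20$)
$J{\left(n,K \right)} = - 20 n$
$O{\left(y \right)} = \frac{41}{9} + y^{2}$ ($O{\left(y \right)} = - \frac{4}{9} + \left(5 + y y\right) = - \frac{4}{9} + \left(5 + y^{2}\right) = \frac{41}{9} + y^{2}$)
$- 163 O{\left(11 \right)} J{\left(1,1 \right)} = - 163 \left(\frac{41}{9} + 11^{2}\right) \left(\left(-20\right) 1\right) = - 163 \left(\frac{41}{9} + 121\right) \left(-20\right) = \left(-163\right) \frac{1130}{9} \left(-20\right) = \left(- \frac{184190}{9}\right) \left(-20\right) = \frac{3683800}{9}$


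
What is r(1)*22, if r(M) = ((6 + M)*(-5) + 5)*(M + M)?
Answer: -1320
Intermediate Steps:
r(M) = 2*M*(-25 - 5*M) (r(M) = ((-30 - 5*M) + 5)*(2*M) = (-25 - 5*M)*(2*M) = 2*M*(-25 - 5*M))
r(1)*22 = -10*1*(5 + 1)*22 = -10*1*6*22 = -60*22 = -1320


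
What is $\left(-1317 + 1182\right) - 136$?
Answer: $-271$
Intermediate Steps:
$\left(-1317 + 1182\right) - 136 = -135 + \left(-1576 + 1440\right) = -135 - 136 = -271$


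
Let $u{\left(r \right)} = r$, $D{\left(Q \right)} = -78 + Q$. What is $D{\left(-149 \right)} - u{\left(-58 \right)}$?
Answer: $-169$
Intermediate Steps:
$D{\left(-149 \right)} - u{\left(-58 \right)} = \left(-78 - 149\right) - -58 = -227 + 58 = -169$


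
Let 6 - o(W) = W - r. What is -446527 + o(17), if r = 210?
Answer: -446328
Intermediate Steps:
o(W) = 216 - W (o(W) = 6 - (W - 1*210) = 6 - (W - 210) = 6 - (-210 + W) = 6 + (210 - W) = 216 - W)
-446527 + o(17) = -446527 + (216 - 1*17) = -446527 + (216 - 17) = -446527 + 199 = -446328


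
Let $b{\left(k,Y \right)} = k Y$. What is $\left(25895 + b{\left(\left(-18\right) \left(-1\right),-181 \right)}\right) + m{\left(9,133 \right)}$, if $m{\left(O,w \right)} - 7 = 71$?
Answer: $22715$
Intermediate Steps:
$m{\left(O,w \right)} = 78$ ($m{\left(O,w \right)} = 7 + 71 = 78$)
$b{\left(k,Y \right)} = Y k$
$\left(25895 + b{\left(\left(-18\right) \left(-1\right),-181 \right)}\right) + m{\left(9,133 \right)} = \left(25895 - 181 \left(\left(-18\right) \left(-1\right)\right)\right) + 78 = \left(25895 - 3258\right) + 78 = 22637 + 78 = 22715$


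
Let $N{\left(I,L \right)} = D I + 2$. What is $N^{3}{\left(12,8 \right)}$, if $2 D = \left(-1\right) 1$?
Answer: $-64$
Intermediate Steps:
$D = - \frac{1}{2}$ ($D = \frac{\left(-1\right) 1}{2} = \frac{1}{2} \left(-1\right) = - \frac{1}{2} \approx -0.5$)
$N{\left(I,L \right)} = 2 - \frac{I}{2}$ ($N{\left(I,L \right)} = - \frac{I}{2} + 2 = 2 - \frac{I}{2}$)
$N^{3}{\left(12,8 \right)} = \left(2 - 6\right)^{3} = \left(-4\right)^{3} = -64$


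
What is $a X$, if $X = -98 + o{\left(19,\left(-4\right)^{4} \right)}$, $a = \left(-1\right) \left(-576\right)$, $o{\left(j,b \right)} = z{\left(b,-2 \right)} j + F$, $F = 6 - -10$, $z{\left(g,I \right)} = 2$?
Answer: $-25344$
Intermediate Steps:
$F = 16$ ($F = 6 + 10 = 16$)
$o{\left(j,b \right)} = 16 + 2 j$ ($o{\left(j,b \right)} = 2 j + 16 = 16 + 2 j$)
$a = 576$
$X = -44$ ($X = -98 + \left(16 + 2 \cdot 19\right) = -98 + \left(16 + 38\right) = -98 + 54 = -44$)
$a X = 576 \left(-44\right) = -25344$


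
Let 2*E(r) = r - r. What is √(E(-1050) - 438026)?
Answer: I*√438026 ≈ 661.83*I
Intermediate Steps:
E(r) = 0 (E(r) = (r - r)/2 = (½)*0 = 0)
√(E(-1050) - 438026) = √(0 - 438026) = √(-438026) = I*√438026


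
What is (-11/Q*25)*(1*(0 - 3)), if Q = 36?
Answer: 275/12 ≈ 22.917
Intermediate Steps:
(-11/Q*25)*(1*(0 - 3)) = (-11/36*25)*(1*(0 - 3)) = (-11*1/36*25)*(1*(-3)) = -11/36*25*(-3) = -275/36*(-3) = 275/12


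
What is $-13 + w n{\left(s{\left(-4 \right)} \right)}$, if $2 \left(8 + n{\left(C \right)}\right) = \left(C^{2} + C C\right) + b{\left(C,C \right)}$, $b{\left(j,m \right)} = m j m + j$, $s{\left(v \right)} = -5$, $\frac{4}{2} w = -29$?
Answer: $683$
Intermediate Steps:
$w = - \frac{29}{2}$ ($w = \frac{1}{2} \left(-29\right) = - \frac{29}{2} \approx -14.5$)
$b{\left(j,m \right)} = j + j m^{2}$ ($b{\left(j,m \right)} = j m m + j = j m^{2} + j = j + j m^{2}$)
$n{\left(C \right)} = -8 + C^{2} + \frac{C \left(1 + C^{2}\right)}{2}$ ($n{\left(C \right)} = -8 + \frac{\left(C^{2} + C C\right) + C \left(1 + C^{2}\right)}{2} = -8 + \frac{\left(C^{2} + C^{2}\right) + C \left(1 + C^{2}\right)}{2} = -8 + \frac{2 C^{2} + C \left(1 + C^{2}\right)}{2} = -8 + \left(C^{2} + \frac{C \left(1 + C^{2}\right)}{2}\right) = -8 + C^{2} + \frac{C \left(1 + C^{2}\right)}{2}$)
$-13 + w n{\left(s{\left(-4 \right)} \right)} = -13 - \frac{29 \left(-8 + \left(-5\right)^{2} + \frac{1}{2} \left(-5\right) + \frac{\left(-5\right)^{3}}{2}\right)}{2} = -13 - \frac{29 \left(-8 + 25 - \frac{5}{2} + \frac{1}{2} \left(-125\right)\right)}{2} = -13 - \frac{29 \left(-8 + 25 - \frac{5}{2} - \frac{125}{2}\right)}{2} = -13 - -696 = -13 + 696 = 683$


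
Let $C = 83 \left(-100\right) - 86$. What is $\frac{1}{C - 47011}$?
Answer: $- \frac{1}{55397} \approx -1.8052 \cdot 10^{-5}$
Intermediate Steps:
$C = -8386$ ($C = -8300 - 86 = -8386$)
$\frac{1}{C - 47011} = \frac{1}{-8386 - 47011} = \frac{1}{-55397} = - \frac{1}{55397}$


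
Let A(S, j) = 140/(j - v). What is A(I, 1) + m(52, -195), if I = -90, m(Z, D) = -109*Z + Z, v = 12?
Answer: -61916/11 ≈ -5628.7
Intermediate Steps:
m(Z, D) = -108*Z
A(S, j) = 140/(-12 + j) (A(S, j) = 140/(j - 1*12) = 140/(j - 12) = 140/(-12 + j))
A(I, 1) + m(52, -195) = 140/(-12 + 1) - 108*52 = 140/(-11) - 5616 = 140*(-1/11) - 5616 = -140/11 - 5616 = -61916/11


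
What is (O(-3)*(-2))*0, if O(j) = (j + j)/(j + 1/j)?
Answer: 0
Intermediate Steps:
O(j) = 2*j/(j + 1/j) (O(j) = (2*j)/(j + 1/j) = 2*j/(j + 1/j))
(O(-3)*(-2))*0 = ((2*(-3)²/(1 + (-3)²))*(-2))*0 = ((2*9/(1 + 9))*(-2))*0 = ((2*9/10)*(-2))*0 = ((2*9*(⅒))*(-2))*0 = ((9/5)*(-2))*0 = -18/5*0 = 0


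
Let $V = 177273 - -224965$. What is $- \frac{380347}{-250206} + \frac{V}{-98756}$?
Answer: $- \frac{716827417}{280787997} \approx -2.5529$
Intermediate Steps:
$V = 402238$ ($V = 177273 + 224965 = 402238$)
$- \frac{380347}{-250206} + \frac{V}{-98756} = - \frac{380347}{-250206} + \frac{402238}{-98756} = \left(-380347\right) \left(- \frac{1}{250206}\right) + 402238 \left(- \frac{1}{98756}\right) = \frac{34577}{22746} - \frac{201119}{49378} = - \frac{716827417}{280787997}$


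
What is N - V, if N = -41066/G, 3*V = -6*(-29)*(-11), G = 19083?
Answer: 12133888/19083 ≈ 635.85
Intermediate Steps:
V = -638 (V = (-6*(-29)*(-11))/3 = (174*(-11))/3 = (⅓)*(-1914) = -638)
N = -41066/19083 ≈ -2.1520
N - V = -41066/19083 - 1*(-638) = -41066/19083 + 638 = 12133888/19083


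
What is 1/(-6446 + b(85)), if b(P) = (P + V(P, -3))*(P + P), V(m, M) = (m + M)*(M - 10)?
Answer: -1/173216 ≈ -5.7731e-6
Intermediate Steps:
V(m, M) = (-10 + M)*(M + m) (V(m, M) = (M + m)*(-10 + M) = (-10 + M)*(M + m))
b(P) = 2*P*(39 - 12*P) (b(P) = (P + ((-3)² - 10*(-3) - 10*P - 3*P))*(P + P) = (P + (9 + 30 - 10*P - 3*P))*(2*P) = (P + (39 - 13*P))*(2*P) = (39 - 12*P)*(2*P) = 2*P*(39 - 12*P))
1/(-6446 + b(85)) = 1/(-6446 + 6*85*(13 - 4*85)) = 1/(-6446 + 6*85*(13 - 340)) = 1/(-6446 + 6*85*(-327)) = 1/(-6446 - 166770) = 1/(-173216) = -1/173216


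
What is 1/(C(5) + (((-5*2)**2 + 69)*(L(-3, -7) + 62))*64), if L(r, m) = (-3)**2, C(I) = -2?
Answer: 1/767934 ≈ 1.3022e-6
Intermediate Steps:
L(r, m) = 9
1/(C(5) + (((-5*2)**2 + 69)*(L(-3, -7) + 62))*64) = 1/(-2 + (((-5*2)**2 + 69)*(9 + 62))*64) = 1/(-2 + (((-10)**2 + 69)*71)*64) = 1/(-2 + ((100 + 69)*71)*64) = 1/(-2 + (169*71)*64) = 1/(-2 + 11999*64) = 1/(-2 + 767936) = 1/767934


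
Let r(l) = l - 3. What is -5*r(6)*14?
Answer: -210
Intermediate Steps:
r(l) = -3 + l
-5*r(6)*14 = -5*(-3 + 6)*14 = -5*3*14 = -15*14 = -210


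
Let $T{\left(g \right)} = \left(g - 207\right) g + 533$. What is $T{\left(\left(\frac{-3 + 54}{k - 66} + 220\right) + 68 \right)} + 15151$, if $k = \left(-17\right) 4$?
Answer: $\frac{697980327}{17956} \approx 38872.0$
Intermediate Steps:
$k = -68$
$T{\left(g \right)} = 533 + g \left(-207 + g\right)$ ($T{\left(g \right)} = \left(g - 207\right) g + 533 = \left(-207 + g\right) g + 533 = g \left(-207 + g\right) + 533 = 533 + g \left(-207 + g\right)$)
$T{\left(\left(\frac{-3 + 54}{k - 66} + 220\right) + 68 \right)} + 15151 = \left(533 + \left(\left(\frac{-3 + 54}{-68 - 66} + 220\right) + 68\right)^{2} - 207 \left(\left(\frac{-3 + 54}{-68 - 66} + 220\right) + 68\right)\right) + 15151 = \left(533 + \left(\left(\frac{51}{-134} + 220\right) + 68\right)^{2} - 207 \left(\left(\frac{51}{-134} + 220\right) + 68\right)\right) + 15151 = \left(533 + \left(\left(51 \left(- \frac{1}{134}\right) + 220\right) + 68\right)^{2} - 207 \left(\left(51 \left(- \frac{1}{134}\right) + 220\right) + 68\right)\right) + 15151 = \left(533 + \left(\left(- \frac{51}{134} + 220\right) + 68\right)^{2} - 207 \left(\left(- \frac{51}{134} + 220\right) + 68\right)\right) + 15151 = \left(533 + \left(\frac{29429}{134} + 68\right)^{2} - 207 \left(\frac{29429}{134} + 68\right)\right) + 15151 = \left(533 + \left(\frac{38541}{134}\right)^{2} - \frac{7977987}{134}\right) + 15151 = \left(533 + \frac{1485408681}{17956} - \frac{7977987}{134}\right) + 15151 = \frac{425928971}{17956} + 15151 = \frac{697980327}{17956}$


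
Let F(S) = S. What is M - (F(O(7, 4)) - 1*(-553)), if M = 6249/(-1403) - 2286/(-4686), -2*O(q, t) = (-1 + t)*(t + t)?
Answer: -597142889/1095743 ≈ -544.97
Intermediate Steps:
O(q, t) = -t*(-1 + t) (O(q, t) = -(-1 + t)*(t + t)/2 = -(-1 + t)*2*t/2 = -t*(-1 + t))
M = -4345926/1095743 (M = 6249*(-1/1403) - 2286*(-1/4686) = -6249/1403 + 381/781 = -4345926/1095743 ≈ -3.9662)
M - (F(O(7, 4)) - 1*(-553)) = -4345926/1095743 - (4*(1 - 1*4) - 1*(-553)) = -4345926/1095743 - (4*(1 - 4) + 553) = -4345926/1095743 - (4*(-3) + 553) = -4345926/1095743 - (-12 + 553) = -4345926/1095743 - 1*541 = -4345926/1095743 - 541 = -597142889/1095743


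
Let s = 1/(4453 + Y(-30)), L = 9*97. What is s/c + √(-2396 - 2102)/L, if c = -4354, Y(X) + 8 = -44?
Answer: -1/19161954 + I*√4498/873 ≈ -5.2187e-8 + 0.076824*I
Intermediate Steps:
Y(X) = -52 (Y(X) = -8 - 44 = -52)
L = 873
s = 1/4401 (s = 1/(4453 - 52) = 1/4401 ≈ 0.00022722)
s/c + √(-2396 - 2102)/L = (1/4401)/(-4354) + √(-2396 - 2102)/873 = (1/4401)*(-1/4354) + √(-4498)*(1/873) = -1/19161954 + (I*√4498)*(1/873) = -1/19161954 + I*√4498/873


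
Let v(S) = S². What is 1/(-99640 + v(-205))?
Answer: -1/57615 ≈ -1.7357e-5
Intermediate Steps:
1/(-99640 + v(-205)) = 1/(-99640 + (-205)²) = 1/(-99640 + 42025) = 1/(-57615) = -1/57615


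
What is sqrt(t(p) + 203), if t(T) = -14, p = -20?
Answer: 3*sqrt(21) ≈ 13.748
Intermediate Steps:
sqrt(t(p) + 203) = sqrt(-14 + 203) = sqrt(189) = 3*sqrt(21)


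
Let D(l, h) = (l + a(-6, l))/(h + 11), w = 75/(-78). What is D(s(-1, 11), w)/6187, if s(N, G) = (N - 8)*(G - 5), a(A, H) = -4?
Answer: -52/55683 ≈ -0.00093386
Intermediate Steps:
s(N, G) = (-8 + N)*(-5 + G)
w = -25/26 (w = 75*(-1/78) = -25/26 ≈ -0.96154)
D(l, h) = (-4 + l)/(11 + h) (D(l, h) = (l - 4)/(h + 11) = (-4 + l)/(11 + h))
D(s(-1, 11), w)/6187 = ((-4 + (40 - 8*11 - 5*(-1) + 11*(-1)))/(11 - 25/26))/6187 = ((-4 + (40 - 88 + 5 - 11))/(261/26))*(1/6187) = (26*(-4 - 54)/261)*(1/6187) = ((26/261)*(-58))*(1/6187) = -52/9*1/6187 = -52/55683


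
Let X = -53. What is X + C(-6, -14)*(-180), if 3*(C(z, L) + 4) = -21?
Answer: 1927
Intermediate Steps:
C(z, L) = -11 (C(z, L) = -4 + (1/3)*(-21) = -4 - 7 = -11)
X + C(-6, -14)*(-180) = -53 - 11*(-180) = -53 + 1980 = 1927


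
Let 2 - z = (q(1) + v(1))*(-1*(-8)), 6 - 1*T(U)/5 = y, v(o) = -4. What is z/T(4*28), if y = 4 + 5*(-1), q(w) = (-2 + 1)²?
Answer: 26/35 ≈ 0.74286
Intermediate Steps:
q(w) = 1 (q(w) = (-1)² = 1)
y = -1 (y = 4 - 5 = -1)
T(U) = 35 (T(U) = 30 - 5*(-1) = 30 + 5 = 35)
z = 26 (z = 2 - (1 - 4)*(-1*(-8)) = 2 - (-3)*8 = 2 - 1*(-24) = 2 + 24 = 26)
z/T(4*28) = 26/35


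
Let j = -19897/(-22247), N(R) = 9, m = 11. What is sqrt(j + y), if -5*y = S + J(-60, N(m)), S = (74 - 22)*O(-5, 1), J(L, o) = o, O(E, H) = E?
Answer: 3*sqrt(70244680030)/111235 ≈ 7.1480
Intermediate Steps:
j = 19897/22247 (j = -19897*(-1/22247) = 19897/22247 ≈ 0.89437)
S = -260 (S = (74 - 22)*(-5) = 52*(-5) = -260)
y = 251/5 (y = -(-260 + 9)/5 = -1/5*(-251) = 251/5 ≈ 50.200)
sqrt(j + y) = sqrt(19897/22247 + 251/5) = sqrt(5683482/111235) = 3*sqrt(70244680030)/111235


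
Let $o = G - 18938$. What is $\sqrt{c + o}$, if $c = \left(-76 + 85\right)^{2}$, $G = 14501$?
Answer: $66 i \approx 66.0 i$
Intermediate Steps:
$o = -4437$ ($o = 14501 - 18938 = -4437$)
$c = 81$ ($c = 9^{2} = 81$)
$\sqrt{c + o} = \sqrt{81 - 4437} = \sqrt{-4356} = 66 i$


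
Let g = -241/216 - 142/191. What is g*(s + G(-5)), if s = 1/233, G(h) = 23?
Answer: -51391010/1201581 ≈ -42.769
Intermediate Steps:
g = -76703/41256 (g = -241*1/216 - 142*1/191 = -241/216 - 142/191 = -76703/41256 ≈ -1.8592)
s = 1/233 ≈ 0.0042918
g*(s + G(-5)) = -76703*(1/233 + 23)/41256 = -76703/41256*5360/233 = -51391010/1201581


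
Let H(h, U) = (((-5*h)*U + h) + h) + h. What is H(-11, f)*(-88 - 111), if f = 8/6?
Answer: -24079/3 ≈ -8026.3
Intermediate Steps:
f = 4/3 (f = 8*(⅙) = 4/3 ≈ 1.3333)
H(h, U) = 3*h - 5*U*h (H(h, U) = ((-5*U*h + h) + h) + h = ((h - 5*U*h) + h) + h = (2*h - 5*U*h) + h = 3*h - 5*U*h)
H(-11, f)*(-88 - 111) = (-11*(3 - 5*4/3))*(-88 - 111) = -11*(3 - 20/3)*(-199) = -11*(-11/3)*(-199) = (121/3)*(-199) = -24079/3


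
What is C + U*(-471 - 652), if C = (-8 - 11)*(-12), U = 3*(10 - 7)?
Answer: -9879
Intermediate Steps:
U = 9 (U = 3*3 = 9)
C = 228 (C = -19*(-12) = 228)
C + U*(-471 - 652) = 228 + 9*(-471 - 652) = 228 + 9*(-1123) = 228 - 10107 = -9879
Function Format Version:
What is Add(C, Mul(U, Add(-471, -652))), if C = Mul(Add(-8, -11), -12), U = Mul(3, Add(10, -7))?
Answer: -9879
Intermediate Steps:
U = 9 (U = Mul(3, 3) = 9)
C = 228 (C = Mul(-19, -12) = 228)
Add(C, Mul(U, Add(-471, -652))) = Add(228, Mul(9, Add(-471, -652))) = Add(228, Mul(9, -1123)) = Add(228, -10107) = -9879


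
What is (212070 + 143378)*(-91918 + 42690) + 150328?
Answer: -17497843816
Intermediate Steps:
(212070 + 143378)*(-91918 + 42690) + 150328 = 355448*(-49228) + 150328 = -17497994144 + 150328 = -17497843816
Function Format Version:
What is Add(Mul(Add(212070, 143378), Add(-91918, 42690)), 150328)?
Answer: -17497843816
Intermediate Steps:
Add(Mul(Add(212070, 143378), Add(-91918, 42690)), 150328) = Add(Mul(355448, -49228), 150328) = Add(-17497994144, 150328) = -17497843816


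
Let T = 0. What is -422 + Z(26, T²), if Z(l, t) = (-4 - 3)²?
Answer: -373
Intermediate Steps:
Z(l, t) = 49 (Z(l, t) = (-7)² = 49)
-422 + Z(26, T²) = -422 + 49 = -373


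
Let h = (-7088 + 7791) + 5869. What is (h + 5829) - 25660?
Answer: -13259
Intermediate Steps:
h = 6572 (h = 703 + 5869 = 6572)
(h + 5829) - 25660 = (6572 + 5829) - 25660 = 12401 - 25660 = -13259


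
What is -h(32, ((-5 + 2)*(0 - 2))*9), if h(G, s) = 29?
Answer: -29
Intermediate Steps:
-h(32, ((-5 + 2)*(0 - 2))*9) = -1*29 = -29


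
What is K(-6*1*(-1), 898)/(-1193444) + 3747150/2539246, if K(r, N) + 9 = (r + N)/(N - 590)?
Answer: 172173119771041/116672244274124 ≈ 1.4757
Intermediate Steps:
K(r, N) = -9 + (N + r)/(-590 + N) (K(r, N) = -9 + (r + N)/(N - 590) = -9 + (N + r)/(-590 + N))
K(-6*1*(-1), 898)/(-1193444) + 3747150/2539246 = ((5310 - 6*1*(-1) - 8*898)/(-590 + 898))/(-1193444) + 3747150/2539246 = ((5310 - 6*(-1) - 7184)/308)*(-1/1193444) + 3747150*(1/2539246) = ((5310 + 6 - 7184)/308)*(-1/1193444) + 1873575/1269623 = ((1/308)*(-1868))*(-1/1193444) + 1873575/1269623 = -467/77*(-1/1193444) + 1873575/1269623 = 467/91895188 + 1873575/1269623 = 172173119771041/116672244274124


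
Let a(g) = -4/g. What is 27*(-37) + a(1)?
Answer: -1003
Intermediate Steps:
27*(-37) + a(1) = 27*(-37) - 4/1 = -999 - 4*1 = -999 - 4 = -1003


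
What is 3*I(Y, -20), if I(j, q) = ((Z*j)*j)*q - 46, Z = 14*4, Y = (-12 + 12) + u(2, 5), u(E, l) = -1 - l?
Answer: -121098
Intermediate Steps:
Y = -6 (Y = (-12 + 12) + (-1 - 1*5) = 0 + (-1 - 5) = 0 - 6 = -6)
Z = 56
I(j, q) = -46 + 56*q*j² (I(j, q) = ((56*j)*j)*q - 46 = (56*j²)*q - 46 = 56*q*j² - 46 = -46 + 56*q*j²)
3*I(Y, -20) = 3*(-46 + 56*(-20)*(-6)²) = 3*(-46 + 56*(-20)*36) = 3*(-46 - 40320) = 3*(-40366) = -121098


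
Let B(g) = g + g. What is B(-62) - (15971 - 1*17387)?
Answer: 1292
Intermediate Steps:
B(g) = 2*g
B(-62) - (15971 - 1*17387) = 2*(-62) - (15971 - 1*17387) = -124 - (15971 - 17387) = -124 - 1*(-1416) = -124 + 1416 = 1292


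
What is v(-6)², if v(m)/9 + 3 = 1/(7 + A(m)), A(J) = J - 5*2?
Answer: 784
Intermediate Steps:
A(J) = -10 + J (A(J) = J - 10 = -10 + J)
v(m) = -27 + 9/(-3 + m) (v(m) = -27 + 9/(7 + (-10 + m)) = -27 + 9/(-3 + m))
v(-6)² = (9*(10 - 3*(-6))/(-3 - 6))² = (9*(10 + 18)/(-9))² = (9*(-⅑)*28)² = (-28)² = 784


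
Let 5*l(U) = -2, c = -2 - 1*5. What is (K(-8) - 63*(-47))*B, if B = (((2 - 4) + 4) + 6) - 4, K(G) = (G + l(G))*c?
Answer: 60396/5 ≈ 12079.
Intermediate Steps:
c = -7 (c = -2 - 5 = -7)
l(U) = -⅖ (l(U) = (⅕)*(-2) = -⅖)
K(G) = 14/5 - 7*G (K(G) = (G - ⅖)*(-7) = (-⅖ + G)*(-7) = 14/5 - 7*G)
B = 4 (B = ((-2 + 4) + 6) - 4 = (2 + 6) - 4 = 8 - 4 = 4)
(K(-8) - 63*(-47))*B = ((14/5 - 7*(-8)) - 63*(-47))*4 = ((14/5 + 56) + 2961)*4 = (294/5 + 2961)*4 = (15099/5)*4 = 60396/5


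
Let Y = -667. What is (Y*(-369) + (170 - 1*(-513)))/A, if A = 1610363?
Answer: 246806/1610363 ≈ 0.15326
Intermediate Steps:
(Y*(-369) + (170 - 1*(-513)))/A = (-667*(-369) + (170 - 1*(-513)))/1610363 = (246123 + (170 + 513))*(1/1610363) = (246123 + 683)*(1/1610363) = 246806*(1/1610363) = 246806/1610363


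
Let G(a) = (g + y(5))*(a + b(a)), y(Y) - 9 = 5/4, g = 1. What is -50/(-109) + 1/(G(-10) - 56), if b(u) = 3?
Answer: 26514/58751 ≈ 0.45129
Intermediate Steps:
y(Y) = 41/4 (y(Y) = 9 + 5/4 = 41/4)
G(a) = 135/4 + 45*a/4 (G(a) = (1 + 41/4)*(a + 3) = 45*(3 + a)/4 = 135/4 + 45*a/4)
-50/(-109) + 1/(G(-10) - 56) = -50/(-109) + 1/((135/4 + (45/4)*(-10)) - 56) = -1/109*(-50) + 1/((135/4 - 225/2) - 56) = 50/109 + 1/(-315/4 - 56) = 50/109 + 1/(-539/4) = 50/109 - 4/539 = 26514/58751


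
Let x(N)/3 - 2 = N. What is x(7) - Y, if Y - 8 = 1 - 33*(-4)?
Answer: -114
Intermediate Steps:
x(N) = 6 + 3*N
Y = 141 (Y = 8 + (1 - 33*(-4)) = 8 + (1 + 132) = 8 + 133 = 141)
x(7) - Y = (6 + 3*7) - 1*141 = (6 + 21) - 141 = 27 - 141 = -114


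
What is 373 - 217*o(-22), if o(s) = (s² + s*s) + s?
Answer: -204909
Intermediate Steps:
o(s) = s + 2*s² (o(s) = (s² + s²) + s = 2*s² + s = s + 2*s²)
373 - 217*o(-22) = 373 - (-4774)*(1 + 2*(-22)) = 373 - (-4774)*(1 - 44) = 373 - (-4774)*(-43) = 373 - 217*946 = 373 - 205282 = -204909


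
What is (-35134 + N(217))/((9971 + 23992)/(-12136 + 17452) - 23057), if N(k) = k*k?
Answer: -21184260/40845683 ≈ -0.51864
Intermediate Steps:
N(k) = k²
(-35134 + N(217))/((9971 + 23992)/(-12136 + 17452) - 23057) = (-35134 + 217²)/((9971 + 23992)/(-12136 + 17452) - 23057) = (-35134 + 47089)/(33963/5316 - 23057) = 11955/(33963*(1/5316) - 23057) = 11955/(11321/1772 - 23057) = 11955/(-40845683/1772) = 11955*(-1772/40845683) = -21184260/40845683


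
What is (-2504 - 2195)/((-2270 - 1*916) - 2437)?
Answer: 4699/5623 ≈ 0.83568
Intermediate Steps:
(-2504 - 2195)/((-2270 - 1*916) - 2437) = -4699/((-2270 - 916) - 2437) = -4699/(-3186 - 2437) = -4699/(-5623) = -4699*(-1/5623) = 4699/5623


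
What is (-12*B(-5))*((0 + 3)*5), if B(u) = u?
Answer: 900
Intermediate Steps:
(-12*B(-5))*((0 + 3)*5) = (-12*(-5))*((0 + 3)*5) = 60*(3*5) = 60*15 = 900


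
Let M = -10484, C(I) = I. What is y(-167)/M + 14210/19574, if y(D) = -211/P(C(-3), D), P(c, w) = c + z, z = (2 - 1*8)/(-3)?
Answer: 72423763/102606908 ≈ 0.70584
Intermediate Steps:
z = 2 (z = (2 - 8)*(-⅓) = -6*(-⅓) = 2)
P(c, w) = 2 + c (P(c, w) = c + 2 = 2 + c)
y(D) = 211 (y(D) = -211/(2 - 3) = -211/(-1) = -211*(-1) = 211)
y(-167)/M + 14210/19574 = 211/(-10484) + 14210/19574 = 211*(-1/10484) + 14210*(1/19574) = -211/10484 + 7105/9787 = 72423763/102606908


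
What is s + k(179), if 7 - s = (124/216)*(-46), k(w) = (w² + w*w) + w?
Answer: 1735949/27 ≈ 64294.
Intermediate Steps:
k(w) = w + 2*w² (k(w) = (w² + w²) + w = 2*w² + w = w + 2*w²)
s = 902/27 (s = 7 - 124/216*(-46) = 7 - 124*(1/216)*(-46) = 7 - 31*(-46)/54 = 7 - 1*(-713/27) = 7 + 713/27 = 902/27 ≈ 33.407)
s + k(179) = 902/27 + 179*(1 + 2*179) = 902/27 + 179*(1 + 358) = 902/27 + 179*359 = 902/27 + 64261 = 1735949/27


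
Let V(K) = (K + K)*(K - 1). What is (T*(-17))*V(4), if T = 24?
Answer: -9792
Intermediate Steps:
V(K) = 2*K*(-1 + K) (V(K) = (2*K)*(-1 + K) = 2*K*(-1 + K))
(T*(-17))*V(4) = (24*(-17))*(2*4*(-1 + 4)) = -816*4*3 = -408*24 = -9792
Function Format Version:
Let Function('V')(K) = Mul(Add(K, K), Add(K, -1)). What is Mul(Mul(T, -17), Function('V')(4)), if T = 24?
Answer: -9792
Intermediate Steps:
Function('V')(K) = Mul(2, K, Add(-1, K)) (Function('V')(K) = Mul(Mul(2, K), Add(-1, K)) = Mul(2, K, Add(-1, K)))
Mul(Mul(T, -17), Function('V')(4)) = Mul(Mul(24, -17), Mul(2, 4, Add(-1, 4))) = Mul(-408, Mul(2, 4, 3)) = Mul(-408, 24) = -9792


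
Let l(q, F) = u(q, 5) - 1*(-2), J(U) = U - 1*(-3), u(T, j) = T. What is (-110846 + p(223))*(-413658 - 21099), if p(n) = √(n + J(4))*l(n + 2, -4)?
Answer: 48191074422 - 98689839*√230 ≈ 4.6694e+10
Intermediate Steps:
J(U) = 3 + U (J(U) = U + 3 = 3 + U)
l(q, F) = 2 + q (l(q, F) = q - 1*(-2) = q + 2 = 2 + q)
p(n) = √(7 + n)*(4 + n) (p(n) = √(n + (3 + 4))*(2 + (n + 2)) = √(n + 7)*(2 + (2 + n)) = √(7 + n)*(4 + n))
(-110846 + p(223))*(-413658 - 21099) = (-110846 + √(7 + 223)*(4 + 223))*(-413658 - 21099) = (-110846 + √230*227)*(-434757) = (-110846 + 227*√230)*(-434757) = 48191074422 - 98689839*√230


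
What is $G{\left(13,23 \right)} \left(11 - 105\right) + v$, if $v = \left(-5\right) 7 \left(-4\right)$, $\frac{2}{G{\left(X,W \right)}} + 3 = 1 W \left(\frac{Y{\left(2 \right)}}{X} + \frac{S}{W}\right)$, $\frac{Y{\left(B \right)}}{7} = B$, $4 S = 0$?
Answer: $\frac{37176}{283} \approx 131.36$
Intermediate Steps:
$S = 0$ ($S = \frac{1}{4} \cdot 0 = 0$)
$Y{\left(B \right)} = 7 B$
$G{\left(X,W \right)} = \frac{2}{-3 + \frac{14 W}{X}}$ ($G{\left(X,W \right)} = \frac{2}{-3 + 1 W \left(\frac{7 \cdot 2}{X} + \frac{0}{W}\right)} = \frac{2}{-3 + W \left(\frac{14}{X} + 0\right)} = \frac{2}{-3 + W \frac{14}{X}} = \frac{2}{-3 + \frac{14 W}{X}}$)
$v = 140$ ($v = \left(-35\right) \left(-4\right) = 140$)
$G{\left(13,23 \right)} \left(11 - 105\right) + v = 2 \cdot 13 \frac{1}{\left(-3\right) 13 + 14 \cdot 23} \left(11 - 105\right) + 140 = 2 \cdot 13 \frac{1}{-39 + 322} \left(-94\right) + 140 = 2 \cdot 13 \cdot \frac{1}{283} \left(-94\right) + 140 = \frac{26}{283} \left(-94\right) + 140 = - \frac{2444}{283} + 140 = \frac{37176}{283}$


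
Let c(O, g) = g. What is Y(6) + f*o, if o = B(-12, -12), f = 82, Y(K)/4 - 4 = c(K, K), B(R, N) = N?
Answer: -944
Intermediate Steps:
Y(K) = 16 + 4*K
o = -12
Y(6) + f*o = (16 + 4*6) + 82*(-12) = (16 + 24) - 984 = 40 - 984 = -944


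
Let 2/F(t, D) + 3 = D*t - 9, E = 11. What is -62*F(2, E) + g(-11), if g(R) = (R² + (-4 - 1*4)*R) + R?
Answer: 928/5 ≈ 185.60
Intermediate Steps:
g(R) = R² - 7*R (g(R) = (R² + (-4 - 4)*R) + R = (R² - 8*R) + R = R² - 7*R)
F(t, D) = 2/(-12 + D*t) (F(t, D) = 2/(-3 + (D*t - 9)) = 2/(-3 + (-9 + D*t)) = 2/(-12 + D*t))
-62*F(2, E) + g(-11) = -124/(-12 + 11*2) - 11*(-7 - 11) = -124/(-12 + 22) - 11*(-18) = -124/10 + 198 = -62*⅕ + 198 = -62/5 + 198 = 928/5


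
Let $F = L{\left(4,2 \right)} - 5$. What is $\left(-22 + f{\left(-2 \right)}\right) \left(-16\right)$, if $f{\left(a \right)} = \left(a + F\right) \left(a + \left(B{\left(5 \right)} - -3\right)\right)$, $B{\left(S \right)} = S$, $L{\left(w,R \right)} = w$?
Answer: $640$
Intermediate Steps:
$F = -1$ ($F = 4 - 5 = -1$)
$f{\left(a \right)} = \left(-1 + a\right) \left(8 + a\right)$ ($f{\left(a \right)} = \left(a - 1\right) \left(a + \left(5 - -3\right)\right) = \left(-1 + a\right) \left(a + \left(5 + 3\right)\right) = \left(-1 + a\right) \left(a + 8\right) = \left(-1 + a\right) \left(8 + a\right)$)
$\left(-22 + f{\left(-2 \right)}\right) \left(-16\right) = \left(-22 + \left(-8 + \left(-2\right)^{2} + 7 \left(-2\right)\right)\right) \left(-16\right) = \left(-22 - 18\right) \left(-16\right) = \left(-40\right) \left(-16\right) = 640$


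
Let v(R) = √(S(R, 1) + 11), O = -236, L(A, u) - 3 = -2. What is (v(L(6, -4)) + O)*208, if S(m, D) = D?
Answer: -49088 + 416*√3 ≈ -48368.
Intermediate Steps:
L(A, u) = 1 (L(A, u) = 3 - 2 = 1)
v(R) = 2*√3 (v(R) = √(1 + 11) = √12 = 2*√3)
(v(L(6, -4)) + O)*208 = (2*√3 - 236)*208 = (-236 + 2*√3)*208 = -49088 + 416*√3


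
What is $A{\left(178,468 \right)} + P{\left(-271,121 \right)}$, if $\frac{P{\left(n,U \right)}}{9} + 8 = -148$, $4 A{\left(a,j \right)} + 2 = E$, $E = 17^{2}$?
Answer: $- \frac{5329}{4} \approx -1332.3$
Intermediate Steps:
$E = 289$
$A{\left(a,j \right)} = \frac{287}{4}$ ($A{\left(a,j \right)} = - \frac{1}{2} + \frac{1}{4} \cdot 289 = - \frac{1}{2} + \frac{289}{4} = \frac{287}{4}$)
$P{\left(n,U \right)} = -1404$ ($P{\left(n,U \right)} = -72 + 9 \left(-148\right) = -72 - 1332 = -1404$)
$A{\left(178,468 \right)} + P{\left(-271,121 \right)} = \frac{287}{4} - 1404 = - \frac{5329}{4}$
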